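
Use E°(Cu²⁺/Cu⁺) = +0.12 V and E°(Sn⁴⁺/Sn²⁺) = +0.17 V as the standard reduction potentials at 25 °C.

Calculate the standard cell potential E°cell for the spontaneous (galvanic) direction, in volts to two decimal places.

The Sn⁴⁺/Sn²⁺ couple has the higher reduction potential, so it is the cathode; Cu²⁺/Cu⁺ is oxidised at the anode.
E°cell = E°(cathode) − E°(anode) = (+0.17) − (+0.12) = +0.05 V.
Since E°cell > 0, the reaction is spontaneous under standard conditions.

+0.05 V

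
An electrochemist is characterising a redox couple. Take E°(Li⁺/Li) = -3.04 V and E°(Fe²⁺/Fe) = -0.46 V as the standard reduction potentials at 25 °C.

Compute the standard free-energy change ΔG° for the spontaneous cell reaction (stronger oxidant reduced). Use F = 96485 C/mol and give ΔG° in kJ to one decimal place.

-497.9 kJ

Fe²⁺/Fe (E° = -0.46 V) is the cathode; Li⁺/Li (E° = -3.04 V) is the anode, so E°cell = +2.58 V.
Balancing electrons gives n = 2 (lcm of 2 and 1).
ΔG° = −nFE° = −(2)(96485)(+2.58) = -497,863 J = -497.9 kJ.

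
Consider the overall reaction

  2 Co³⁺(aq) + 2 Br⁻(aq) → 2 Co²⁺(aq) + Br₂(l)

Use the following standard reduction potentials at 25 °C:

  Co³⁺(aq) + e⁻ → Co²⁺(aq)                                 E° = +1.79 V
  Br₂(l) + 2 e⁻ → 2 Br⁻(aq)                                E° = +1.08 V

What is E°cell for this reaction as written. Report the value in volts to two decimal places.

+0.71 V

The Co³⁺/Co²⁺ couple has the higher reduction potential, so it is the cathode; Br₂/Br⁻ is oxidised at the anode.
E°cell = E°(cathode) − E°(anode) = (+1.79) − (+1.08) = +0.71 V.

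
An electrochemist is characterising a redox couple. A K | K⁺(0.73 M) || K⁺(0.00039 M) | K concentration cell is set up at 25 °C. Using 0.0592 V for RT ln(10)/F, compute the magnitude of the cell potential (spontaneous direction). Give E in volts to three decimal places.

For a concentration cell E°cell = 0. The 0.73 M side is the cathode (reduction is favoured where [K⁺] is higher).
With n = 1, E = −(0.0592/1) log([K⁺]ₐₙ/[K⁺]꜀ₐₜ) = −(0.0592/1) log(0.00039/0.73) = −(0.0592/1)(-3.272) = +0.194 V.

+0.194 V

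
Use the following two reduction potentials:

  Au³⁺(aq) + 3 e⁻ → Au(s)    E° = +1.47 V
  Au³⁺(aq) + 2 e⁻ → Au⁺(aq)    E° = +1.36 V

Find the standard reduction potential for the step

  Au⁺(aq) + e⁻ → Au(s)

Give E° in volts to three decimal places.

Sequential free energies add, so n₃E°₃ = n₁E°₁ + n₂E°₂.
With n₃ = 3, and the known step contributing 2×(+1.36) V, the unknown satisfies 1·E° = 3×(+1.47) − 2×(+1.36) = +1.690.
E° = +1.690 / 1 = +1.690 V.

+1.690 V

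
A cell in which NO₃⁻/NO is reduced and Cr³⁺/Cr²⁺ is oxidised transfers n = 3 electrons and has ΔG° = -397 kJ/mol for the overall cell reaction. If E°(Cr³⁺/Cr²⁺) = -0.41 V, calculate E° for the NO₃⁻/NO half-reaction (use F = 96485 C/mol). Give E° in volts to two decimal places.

E°cell = −ΔG°/(nF) = −(-397×10³)/((3)(96485)) = +1.372 V.
Since NO₃⁻/NO is the cathode and Cr³⁺/Cr²⁺ the anode, E°cell = E°(NO₃⁻/NO) − E°(Cr³⁺/Cr²⁺).
So E°(NO₃⁻/NO) = E°cell + E°(Cr³⁺/Cr²⁺) = +1.372 + (-0.41) = +0.96 V.

+0.96 V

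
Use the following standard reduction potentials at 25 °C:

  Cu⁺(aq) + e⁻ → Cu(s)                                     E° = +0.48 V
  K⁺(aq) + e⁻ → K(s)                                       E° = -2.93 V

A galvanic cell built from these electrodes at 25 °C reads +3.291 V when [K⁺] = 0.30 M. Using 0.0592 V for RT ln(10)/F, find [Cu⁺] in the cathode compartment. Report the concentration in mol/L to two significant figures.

Cu⁺/Cu is the cathode, K⁺/K the anode: E°cell = +3.41 V, n = 1.
Overall reaction: Cu⁺(aq) + K(s) → Cu(s) + K⁺(aq); Q = [K⁺]^1/[Cu⁺]^1.
From E = E° − (0.0592/n) log Q: log Q = (E° − E)·n/0.0592 = (+3.41 − (+3.291))·1/0.0592 = 2.0101.
So 1·log[Cu⁺] = 1·log(0.3) − log Q = -0.5229 − (2.0101) = -2.5330; [Cu⁺] = 10^(-2.5330) ≈ 0.0029 M.

0.0029 M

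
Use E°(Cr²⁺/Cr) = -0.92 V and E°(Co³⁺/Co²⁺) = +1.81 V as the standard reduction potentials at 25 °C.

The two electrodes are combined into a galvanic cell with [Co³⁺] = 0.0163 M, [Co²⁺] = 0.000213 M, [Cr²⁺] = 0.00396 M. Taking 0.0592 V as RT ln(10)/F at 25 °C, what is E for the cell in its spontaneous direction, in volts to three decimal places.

Co³⁺/Co²⁺ is the cathode (higher E°), Cr²⁺/Cr the anode: E°cell = +1.81 − (-0.92) = +2.73 V, n = 2.
Overall: 2 Co³⁺(aq) + Cr(s) → 2 Co²⁺(aq) + Cr²⁺(aq)
Q = [Co²⁺]^2·[Cr²⁺] / ([Co³⁺]^2); log Q = -6.170.
E = E° − (0.0592/n) log Q = +2.73 − (0.0592/2)(-6.170) = +2.913 V.

+2.913 V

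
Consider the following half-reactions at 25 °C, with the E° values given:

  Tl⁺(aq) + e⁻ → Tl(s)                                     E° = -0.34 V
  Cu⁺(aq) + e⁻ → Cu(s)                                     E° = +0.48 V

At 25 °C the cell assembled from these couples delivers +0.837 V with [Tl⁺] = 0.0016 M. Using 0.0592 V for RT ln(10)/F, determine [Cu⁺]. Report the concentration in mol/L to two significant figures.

0.0031 M

Cu⁺/Cu is the cathode, Tl⁺/Tl the anode: E°cell = +0.82 V, n = 1.
Overall reaction: Cu⁺(aq) + Tl(s) → Cu(s) + Tl⁺(aq); Q = [Tl⁺]^1/[Cu⁺]^1.
From E = E° − (0.0592/n) log Q: log Q = (E° − E)·n/0.0592 = (+0.82 − (+0.837))·1/0.0592 = -0.2872.
So 1·log[Cu⁺] = 1·log(0.0016) − log Q = -2.7959 − (-0.2872) = -2.5087; [Cu⁺] = 10^(-2.5087) ≈ 0.0031 M.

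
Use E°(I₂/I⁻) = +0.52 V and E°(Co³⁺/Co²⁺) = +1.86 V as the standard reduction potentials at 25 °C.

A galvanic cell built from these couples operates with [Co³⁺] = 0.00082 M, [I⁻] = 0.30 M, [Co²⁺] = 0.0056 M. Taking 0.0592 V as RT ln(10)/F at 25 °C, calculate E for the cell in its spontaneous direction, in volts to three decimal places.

Co³⁺/Co²⁺ is the cathode (higher E°), I₂/I⁻ the anode: E°cell = +1.86 − (+0.52) = +1.34 V, n = 2.
Overall: 2 Co³⁺(aq) + 2 I⁻(aq) → 2 Co²⁺(aq) + I₂(s)
Q = [Co²⁺]^2 / ([Co³⁺]^2·[I⁻]^2); log Q = 2.715.
E = E° − (0.0592/n) log Q = +1.34 − (0.0592/2)(2.715) = +1.260 V.

+1.260 V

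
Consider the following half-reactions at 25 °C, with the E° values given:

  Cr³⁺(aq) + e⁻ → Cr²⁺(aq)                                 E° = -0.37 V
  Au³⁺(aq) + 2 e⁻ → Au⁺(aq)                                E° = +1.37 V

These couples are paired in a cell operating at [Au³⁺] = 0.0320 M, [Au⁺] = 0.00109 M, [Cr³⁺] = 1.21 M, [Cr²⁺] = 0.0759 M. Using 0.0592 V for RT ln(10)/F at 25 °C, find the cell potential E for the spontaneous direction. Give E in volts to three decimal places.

Au³⁺/Au⁺ is the cathode (higher E°), Cr³⁺/Cr²⁺ the anode: E°cell = +1.37 − (-0.37) = +1.74 V, n = 2.
Overall: Au³⁺(aq) + 2 Cr²⁺(aq) → Au⁺(aq) + 2 Cr³⁺(aq)
Q = [Au⁺]·[Cr³⁺]^2 / ([Au³⁺]·[Cr²⁺]^2); log Q = 0.937.
E = E° − (0.0592/n) log Q = +1.74 − (0.0592/2)(0.937) = +1.712 V.

+1.712 V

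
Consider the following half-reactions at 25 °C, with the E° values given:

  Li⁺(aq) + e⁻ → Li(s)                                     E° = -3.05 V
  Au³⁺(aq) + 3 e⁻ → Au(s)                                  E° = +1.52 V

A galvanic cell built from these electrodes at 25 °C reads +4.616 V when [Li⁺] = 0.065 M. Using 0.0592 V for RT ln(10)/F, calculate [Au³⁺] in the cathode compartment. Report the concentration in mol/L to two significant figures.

0.059 M

Au³⁺/Au is the cathode, Li⁺/Li the anode: E°cell = +4.57 V, n = 3.
Overall reaction: Au³⁺(aq) + 3 Li(s) → Au(s) + 3 Li⁺(aq); Q = [Li⁺]^3/[Au³⁺]^1.
From E = E° − (0.0592/n) log Q: log Q = (E° − E)·n/0.0592 = (+4.57 − (+4.616))·3/0.0592 = -2.3311.
So 1·log[Au³⁺] = 3·log(0.065) − log Q = -3.5613 − (-2.3311) = -1.2302; [Au³⁺] = 10^(-1.2302) ≈ 0.059 M.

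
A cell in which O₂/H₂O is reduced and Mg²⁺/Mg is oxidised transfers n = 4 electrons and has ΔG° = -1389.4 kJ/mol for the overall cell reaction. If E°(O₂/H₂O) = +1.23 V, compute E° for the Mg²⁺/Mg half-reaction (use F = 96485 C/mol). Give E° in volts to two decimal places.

-2.37 V

E°cell = −ΔG°/(nF) = −(-1389.4×10³)/((4)(96485)) = +3.600 V.
Since O₂/H₂O is the cathode and Mg²⁺/Mg the anode, E°cell = E°(O₂/H₂O) − E°(Mg²⁺/Mg).
So E°(Mg²⁺/Mg) = E°(O₂/H₂O) − E°cell = (+1.23) − (+3.600) = -2.37 V.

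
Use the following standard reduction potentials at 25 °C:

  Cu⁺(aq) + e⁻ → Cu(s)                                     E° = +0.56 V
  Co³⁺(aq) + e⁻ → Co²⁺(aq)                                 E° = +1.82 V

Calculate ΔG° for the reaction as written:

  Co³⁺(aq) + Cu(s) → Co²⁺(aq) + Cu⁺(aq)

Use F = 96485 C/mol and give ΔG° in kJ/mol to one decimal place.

As written, Co³⁺/Co²⁺ is reduced (cathode) and Cu⁺/Cu is oxidised (anode), so E°cell = (+1.82) − (+0.56) = +1.26 V.
Balancing electrons gives n = 1.
ΔG° = −nFE° = −(1)(96485)(+1.26) = -121,571 J = -121.6 kJ/mol.

-121.6 kJ/mol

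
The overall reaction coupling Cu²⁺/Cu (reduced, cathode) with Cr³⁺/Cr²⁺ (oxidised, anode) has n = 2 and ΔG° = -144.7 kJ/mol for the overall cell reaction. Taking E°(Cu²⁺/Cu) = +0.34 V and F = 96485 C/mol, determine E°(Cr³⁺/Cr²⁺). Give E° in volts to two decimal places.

-0.41 V

E°cell = −ΔG°/(nF) = −(-144.7×10³)/((2)(96485)) = +0.750 V.
Since Cu²⁺/Cu is the cathode and Cr³⁺/Cr²⁺ the anode, E°cell = E°(Cu²⁺/Cu) − E°(Cr³⁺/Cr²⁺).
So E°(Cr³⁺/Cr²⁺) = E°(Cu²⁺/Cu) − E°cell = (+0.34) − (+0.750) = -0.41 V.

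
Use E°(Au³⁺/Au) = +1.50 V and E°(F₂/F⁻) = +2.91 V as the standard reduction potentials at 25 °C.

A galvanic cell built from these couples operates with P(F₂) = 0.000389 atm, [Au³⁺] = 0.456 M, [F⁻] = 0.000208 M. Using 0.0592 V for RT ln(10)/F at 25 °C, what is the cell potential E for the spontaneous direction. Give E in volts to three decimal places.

F₂/F⁻ is the cathode (higher E°), Au³⁺/Au the anode: E°cell = +2.91 − (+1.50) = +1.41 V, n = 6.
Overall: 3 F₂(g) + 2 Au(s) → 6 F⁻(aq) + 2 Au³⁺(aq)
Q = [F⁻]^6·[Au³⁺]^2 / (P(F₂)^3); log Q = -12.544.
E = E° − (0.0592/n) log Q = +1.41 − (0.0592/6)(-12.544) = +1.534 V.

+1.534 V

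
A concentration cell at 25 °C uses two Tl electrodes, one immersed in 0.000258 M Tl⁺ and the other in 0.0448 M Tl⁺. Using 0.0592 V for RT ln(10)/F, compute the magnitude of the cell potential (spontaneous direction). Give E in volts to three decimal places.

For a concentration cell E°cell = 0. The 0.0448 M side is the cathode (reduction is favoured where [Tl⁺] is higher).
With n = 1, E = −(0.0592/1) log([Tl⁺]ₐₙ/[Tl⁺]꜀ₐₜ) = −(0.0592/1) log(0.000258/0.0448) = −(0.0592/1)(-2.240) = +0.133 V.

+0.133 V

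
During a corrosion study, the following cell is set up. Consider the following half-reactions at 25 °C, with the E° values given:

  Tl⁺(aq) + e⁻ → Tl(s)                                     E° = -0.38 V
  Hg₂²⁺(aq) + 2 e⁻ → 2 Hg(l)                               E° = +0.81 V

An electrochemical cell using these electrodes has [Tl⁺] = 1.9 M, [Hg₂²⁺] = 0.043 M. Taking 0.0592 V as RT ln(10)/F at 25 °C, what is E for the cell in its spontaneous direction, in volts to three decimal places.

Hg₂²⁺/Hg is the cathode (higher E°), Tl⁺/Tl the anode: E°cell = +0.81 − (-0.38) = +1.19 V, n = 2.
Overall: Hg₂²⁺(aq) + 2 Tl(s) → 2 Hg(l) + 2 Tl⁺(aq)
Q = [Tl⁺]^2 / ([Hg₂²⁺]); log Q = 1.924.
E = E° − (0.0592/n) log Q = +1.19 − (0.0592/2)(1.924) = +1.133 V.

+1.133 V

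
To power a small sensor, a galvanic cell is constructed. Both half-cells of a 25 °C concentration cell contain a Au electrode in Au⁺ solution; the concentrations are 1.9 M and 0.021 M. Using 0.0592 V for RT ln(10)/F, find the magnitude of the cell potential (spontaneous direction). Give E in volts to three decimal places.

+0.116 V

For a concentration cell E°cell = 0. The 1.9 M side is the cathode (reduction is favoured where [Au⁺] is higher).
With n = 1, E = −(0.0592/1) log([Au⁺]ₐₙ/[Au⁺]꜀ₐₜ) = −(0.0592/1) log(0.021/1.9) = −(0.0592/1)(-1.957) = +0.116 V.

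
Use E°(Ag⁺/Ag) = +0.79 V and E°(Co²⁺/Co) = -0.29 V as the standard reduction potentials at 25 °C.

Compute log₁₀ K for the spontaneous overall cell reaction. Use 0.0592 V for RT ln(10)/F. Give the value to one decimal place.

Cathode: Ag⁺/Ag; anode: Co²⁺/Co. E°cell = +1.08 V, n = 2.
log K = nE°cell / 0.0592 = (2)(+1.08) / 0.0592 = 36.5.

36.5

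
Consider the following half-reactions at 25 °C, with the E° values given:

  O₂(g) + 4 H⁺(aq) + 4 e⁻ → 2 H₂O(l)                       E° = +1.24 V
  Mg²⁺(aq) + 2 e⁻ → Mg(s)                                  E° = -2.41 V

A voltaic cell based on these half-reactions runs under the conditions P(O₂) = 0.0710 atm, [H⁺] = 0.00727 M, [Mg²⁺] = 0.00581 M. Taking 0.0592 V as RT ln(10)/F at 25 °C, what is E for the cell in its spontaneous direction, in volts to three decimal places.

O₂/H₂O is the cathode (higher E°), Mg²⁺/Mg the anode: E°cell = +1.24 − (-2.41) = +3.65 V, n = 4.
Overall: O₂(g) + 4 H⁺(aq) + 2 Mg(s) → 2 H₂O(l) + 2 Mg²⁺(aq)
Q = [Mg²⁺]^2 / (P(O₂)·[H⁺]^4); log Q = 5.231.
E = E° − (0.0592/n) log Q = +3.65 − (0.0592/4)(5.231) = +3.573 V.

+3.573 V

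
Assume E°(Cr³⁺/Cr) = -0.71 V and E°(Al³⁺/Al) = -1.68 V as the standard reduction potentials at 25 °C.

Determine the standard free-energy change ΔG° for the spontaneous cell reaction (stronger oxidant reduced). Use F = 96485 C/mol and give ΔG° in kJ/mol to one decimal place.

Cr³⁺/Cr (E° = -0.71 V) is the cathode; Al³⁺/Al (E° = -1.68 V) is the anode, so E°cell = +0.97 V.
Balancing electrons gives n = 3 (lcm of 3 and 3).
ΔG° = −nFE° = −(3)(96485)(+0.97) = -280,771 J = -280.8 kJ/mol.

-280.8 kJ/mol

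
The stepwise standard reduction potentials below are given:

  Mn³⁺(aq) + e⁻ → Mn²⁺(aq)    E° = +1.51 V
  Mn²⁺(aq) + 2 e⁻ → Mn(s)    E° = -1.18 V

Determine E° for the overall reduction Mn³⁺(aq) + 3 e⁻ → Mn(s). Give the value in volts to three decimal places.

-0.283 V

Adding the free-energy changes (−nFE°) of the two steps gives −n₃FE°₃ = −n₁FE°₁ − n₂FE°₂.
E°₃ = (1×+1.51 + 2×-1.18) / 3 = (-0.850) / 3 = -0.283 V.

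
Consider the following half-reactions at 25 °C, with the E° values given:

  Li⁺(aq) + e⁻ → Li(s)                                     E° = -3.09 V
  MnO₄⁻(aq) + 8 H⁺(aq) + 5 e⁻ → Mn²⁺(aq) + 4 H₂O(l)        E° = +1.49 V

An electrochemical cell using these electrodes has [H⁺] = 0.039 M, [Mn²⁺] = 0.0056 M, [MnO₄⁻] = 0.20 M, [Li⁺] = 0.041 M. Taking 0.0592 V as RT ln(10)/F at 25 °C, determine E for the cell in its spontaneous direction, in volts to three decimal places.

+4.547 V

MnO₄⁻/Mn²⁺ is the cathode (higher E°), Li⁺/Li the anode: E°cell = +1.49 − (-3.09) = +4.58 V, n = 5.
Overall: MnO₄⁻(aq) + 8 H⁺(aq) + 5 Li(s) → Mn²⁺(aq) + 4 H₂O(l) + 5 Li⁺(aq)
Q = [Mn²⁺]·[Li⁺]^5 / ([MnO₄⁻]·[H⁺]^8); log Q = 2.783.
E = E° − (0.0592/n) log Q = +4.58 − (0.0592/5)(2.783) = +4.547 V.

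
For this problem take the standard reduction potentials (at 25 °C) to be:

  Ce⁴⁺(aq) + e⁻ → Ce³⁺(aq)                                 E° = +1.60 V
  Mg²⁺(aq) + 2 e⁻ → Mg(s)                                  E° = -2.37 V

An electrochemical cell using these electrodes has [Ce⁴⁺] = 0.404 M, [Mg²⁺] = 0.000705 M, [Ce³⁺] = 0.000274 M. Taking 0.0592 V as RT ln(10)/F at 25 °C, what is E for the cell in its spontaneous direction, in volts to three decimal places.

Ce⁴⁺/Ce³⁺ is the cathode (higher E°), Mg²⁺/Mg the anode: E°cell = +1.60 − (-2.37) = +3.97 V, n = 2.
Overall: 2 Ce⁴⁺(aq) + Mg(s) → 2 Ce³⁺(aq) + Mg²⁺(aq)
Q = [Ce³⁺]^2·[Mg²⁺] / ([Ce⁴⁺]^2); log Q = -9.489.
E = E° − (0.0592/n) log Q = +3.97 − (0.0592/2)(-9.489) = +4.251 V.

+4.251 V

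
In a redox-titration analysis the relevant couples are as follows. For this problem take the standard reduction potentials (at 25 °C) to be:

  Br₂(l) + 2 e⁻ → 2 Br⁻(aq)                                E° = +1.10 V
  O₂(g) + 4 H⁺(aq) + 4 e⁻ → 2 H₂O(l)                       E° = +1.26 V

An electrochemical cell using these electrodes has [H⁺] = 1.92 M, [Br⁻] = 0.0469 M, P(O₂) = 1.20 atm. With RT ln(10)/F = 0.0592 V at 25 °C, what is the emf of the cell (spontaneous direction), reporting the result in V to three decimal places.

O₂/H₂O is the cathode (higher E°), Br₂/Br⁻ the anode: E°cell = +1.26 − (+1.10) = +0.16 V, n = 4.
Overall: O₂(g) + 4 H⁺(aq) + 4 Br⁻(aq) → 2 H₂O(l) + 2 Br₂(l)
Q = 1 / (P(O₂)·[H⁺]^4·[Br⁻]^4); log Q = 4.103.
E = E° − (0.0592/n) log Q = +0.16 − (0.0592/4)(4.103) = +0.099 V.

+0.099 V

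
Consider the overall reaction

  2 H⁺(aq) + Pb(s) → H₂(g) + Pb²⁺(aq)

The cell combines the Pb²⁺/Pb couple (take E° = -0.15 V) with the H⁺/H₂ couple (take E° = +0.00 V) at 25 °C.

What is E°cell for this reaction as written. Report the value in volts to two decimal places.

+0.15 V

The H⁺/H₂ couple has the higher reduction potential, so it is the cathode; Pb²⁺/Pb is oxidised at the anode.
E°cell = E°(cathode) − E°(anode) = (+0.00) − (-0.15) = +0.15 V.
Since E°cell > 0, the reaction is spontaneous under standard conditions.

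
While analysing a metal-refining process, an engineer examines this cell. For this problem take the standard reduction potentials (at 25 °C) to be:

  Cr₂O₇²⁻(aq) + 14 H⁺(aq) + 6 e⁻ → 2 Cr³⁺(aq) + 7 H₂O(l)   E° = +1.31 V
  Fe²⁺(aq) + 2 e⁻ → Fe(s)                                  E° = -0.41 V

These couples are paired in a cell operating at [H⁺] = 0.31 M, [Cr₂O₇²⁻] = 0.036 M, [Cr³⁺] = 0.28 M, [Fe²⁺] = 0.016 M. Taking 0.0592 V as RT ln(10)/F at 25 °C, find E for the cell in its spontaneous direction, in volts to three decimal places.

Cr₂O₇²⁻/Cr³⁺ is the cathode (higher E°), Fe²⁺/Fe the anode: E°cell = +1.31 − (-0.41) = +1.72 V, n = 6.
Overall: Cr₂O₇²⁻(aq) + 14 H⁺(aq) + 3 Fe(s) → 2 Cr³⁺(aq) + 7 H₂O(l) + 3 Fe²⁺(aq)
Q = [Cr³⁺]^2·[Fe²⁺]^3 / ([Cr₂O₇²⁻]·[H⁺]^14); log Q = 2.071.
E = E° − (0.0592/n) log Q = +1.72 − (0.0592/6)(2.071) = +1.700 V.

+1.700 V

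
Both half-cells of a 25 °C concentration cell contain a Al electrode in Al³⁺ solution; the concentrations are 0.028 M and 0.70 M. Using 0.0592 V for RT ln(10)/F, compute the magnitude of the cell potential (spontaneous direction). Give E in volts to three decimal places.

For a concentration cell E°cell = 0. The 0.70 M side is the cathode (reduction is favoured where [Al³⁺] is higher).
With n = 3, E = −(0.0592/3) log([Al³⁺]ₐₙ/[Al³⁺]꜀ₐₜ) = −(0.0592/3) log(0.028/0.7) = −(0.0592/3)(-1.398) = +0.028 V.

+0.028 V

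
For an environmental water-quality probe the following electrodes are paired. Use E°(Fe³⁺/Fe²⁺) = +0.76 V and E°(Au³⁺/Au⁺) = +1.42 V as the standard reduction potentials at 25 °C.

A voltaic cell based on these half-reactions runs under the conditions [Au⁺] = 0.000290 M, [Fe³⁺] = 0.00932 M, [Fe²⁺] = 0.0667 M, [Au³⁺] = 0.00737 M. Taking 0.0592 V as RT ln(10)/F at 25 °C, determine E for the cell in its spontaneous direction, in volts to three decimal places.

+0.752 V

Au³⁺/Au⁺ is the cathode (higher E°), Fe³⁺/Fe²⁺ the anode: E°cell = +1.42 − (+0.76) = +0.66 V, n = 2.
Overall: Au³⁺(aq) + 2 Fe²⁺(aq) → Au⁺(aq) + 2 Fe³⁺(aq)
Q = [Au⁺]·[Fe³⁺]^2 / ([Au³⁺]·[Fe²⁺]^2); log Q = -3.114.
E = E° − (0.0592/n) log Q = +0.66 − (0.0592/2)(-3.114) = +0.752 V.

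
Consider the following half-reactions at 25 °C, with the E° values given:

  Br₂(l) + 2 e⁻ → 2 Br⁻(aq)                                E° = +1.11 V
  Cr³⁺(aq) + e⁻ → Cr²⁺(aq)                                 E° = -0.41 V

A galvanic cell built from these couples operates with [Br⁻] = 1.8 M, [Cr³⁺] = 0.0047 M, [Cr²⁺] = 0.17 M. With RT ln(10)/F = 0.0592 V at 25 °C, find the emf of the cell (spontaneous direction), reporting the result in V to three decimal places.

+1.597 V

Br₂/Br⁻ is the cathode (higher E°), Cr³⁺/Cr²⁺ the anode: E°cell = +1.11 − (-0.41) = +1.52 V, n = 2.
Overall: Br₂(l) + 2 Cr²⁺(aq) → 2 Br⁻(aq) + 2 Cr³⁺(aq)
Q = [Br⁻]^2·[Cr³⁺]^2 / ([Cr²⁺]^2); log Q = -2.606.
E = E° − (0.0592/n) log Q = +1.52 − (0.0592/2)(-2.606) = +1.597 V.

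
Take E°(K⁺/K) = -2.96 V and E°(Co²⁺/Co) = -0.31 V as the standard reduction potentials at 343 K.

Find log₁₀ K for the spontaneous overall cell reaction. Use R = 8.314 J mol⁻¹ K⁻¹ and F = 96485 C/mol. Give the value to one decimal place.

Cathode: Co²⁺/Co; anode: K⁺/K. E°cell = (-0.31) − (-2.96) = +2.65 V, with n = 2.
ΔG° = −nFE° = −RT ln K, so ln K = nFE°/(RT) = (2)(96485)(+2.65) / ((8.314)(343)) = 179.321.
log₁₀ K = 179.321 / ln 10 = 77.9.

77.9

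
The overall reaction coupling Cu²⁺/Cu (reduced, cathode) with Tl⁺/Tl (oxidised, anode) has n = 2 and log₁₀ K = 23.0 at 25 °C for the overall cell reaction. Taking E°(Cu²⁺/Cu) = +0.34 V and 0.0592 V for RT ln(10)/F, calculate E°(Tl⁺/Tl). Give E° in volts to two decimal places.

-0.34 V

E°cell = (0.0592/n)·log K = (0.0592/2)(23.0) = +0.681 V.
Since Cu²⁺/Cu is the cathode and Tl⁺/Tl the anode, E°cell = E°(Cu²⁺/Cu) − E°(Tl⁺/Tl).
So E°(Tl⁺/Tl) = E°(Cu²⁺/Cu) − E°cell = (+0.34) − (+0.681) = -0.34 V.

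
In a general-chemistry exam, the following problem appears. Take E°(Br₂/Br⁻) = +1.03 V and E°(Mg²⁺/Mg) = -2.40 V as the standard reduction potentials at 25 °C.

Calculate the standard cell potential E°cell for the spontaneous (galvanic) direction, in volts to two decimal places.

+3.43 V

The Br₂/Br⁻ couple has the higher reduction potential, so it is the cathode; Mg²⁺/Mg is oxidised at the anode.
E°cell = E°(cathode) − E°(anode) = (+1.03) − (-2.40) = +3.43 V.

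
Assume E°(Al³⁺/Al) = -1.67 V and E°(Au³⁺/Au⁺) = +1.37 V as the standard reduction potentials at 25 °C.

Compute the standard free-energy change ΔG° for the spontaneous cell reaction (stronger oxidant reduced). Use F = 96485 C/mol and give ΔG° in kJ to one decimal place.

Au³⁺/Au⁺ (E° = +1.37 V) is the cathode; Al³⁺/Al (E° = -1.67 V) is the anode, so E°cell = +3.04 V.
Balancing electrons gives n = 6 (lcm of 2 and 3).
ΔG° = −nFE° = −(6)(96485)(+3.04) = -1,759,886 J = -1759.9 kJ.

-1759.9 kJ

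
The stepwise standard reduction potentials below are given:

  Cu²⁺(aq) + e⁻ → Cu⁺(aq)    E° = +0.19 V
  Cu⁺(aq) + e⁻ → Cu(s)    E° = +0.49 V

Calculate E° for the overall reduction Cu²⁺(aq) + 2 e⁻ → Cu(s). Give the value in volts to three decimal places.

+0.340 V

Standard free energies of sequential steps add: ΔG°₃ = ΔG°₁ + ΔG°₂, so n₃E°₃ = n₁E°₁ + n₂E°₂.
E°₃ = (1×+0.19 + 1×+0.49) / 2 = (+0.680) / 2 = +0.340 V.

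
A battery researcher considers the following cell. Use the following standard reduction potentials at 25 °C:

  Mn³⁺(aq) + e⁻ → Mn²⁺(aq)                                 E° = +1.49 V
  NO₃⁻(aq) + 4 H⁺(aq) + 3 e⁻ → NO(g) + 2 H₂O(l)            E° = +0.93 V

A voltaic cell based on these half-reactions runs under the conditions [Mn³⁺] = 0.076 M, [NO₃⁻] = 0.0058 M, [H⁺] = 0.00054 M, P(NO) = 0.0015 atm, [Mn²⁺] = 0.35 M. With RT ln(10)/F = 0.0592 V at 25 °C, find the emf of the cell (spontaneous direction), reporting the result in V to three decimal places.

Mn³⁺/Mn²⁺ is the cathode (higher E°), NO₃⁻/NO the anode: E°cell = +1.49 − (+0.93) = +0.56 V, n = 3.
Overall: 3 Mn³⁺(aq) + NO(g) + 2 H₂O(l) → 3 Mn²⁺(aq) + NO₃⁻(aq) + 4 H⁺(aq)
Q = [Mn²⁺]^3·[NO₃⁻]·[H⁺]^4 / ([Mn³⁺]^3·P(NO)); log Q = -10.493.
E = E° − (0.0592/n) log Q = +0.56 − (0.0592/3)(-10.493) = +0.767 V.

+0.767 V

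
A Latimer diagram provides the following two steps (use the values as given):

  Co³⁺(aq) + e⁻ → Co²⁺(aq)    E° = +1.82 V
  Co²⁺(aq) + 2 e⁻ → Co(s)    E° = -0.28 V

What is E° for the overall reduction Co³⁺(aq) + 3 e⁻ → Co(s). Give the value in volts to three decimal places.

+0.420 V

Since ΔG° = −nFE° is additive over sequential reductions, n₃E°₃ = n₁E°₁ + n₂E°₂.
E°₃ = (1×+1.82 + 2×-0.28) / 3 = (+1.260) / 3 = +0.420 V.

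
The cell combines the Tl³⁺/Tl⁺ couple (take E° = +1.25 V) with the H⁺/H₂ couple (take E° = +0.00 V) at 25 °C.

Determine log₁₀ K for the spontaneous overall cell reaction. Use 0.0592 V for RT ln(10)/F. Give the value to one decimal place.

Cathode: Tl³⁺/Tl⁺; anode: H⁺/H₂. E°cell = +1.25 V, n = 2.
log K = nE°cell / 0.0592 = (2)(+1.25) / 0.0592 = 42.2.

42.2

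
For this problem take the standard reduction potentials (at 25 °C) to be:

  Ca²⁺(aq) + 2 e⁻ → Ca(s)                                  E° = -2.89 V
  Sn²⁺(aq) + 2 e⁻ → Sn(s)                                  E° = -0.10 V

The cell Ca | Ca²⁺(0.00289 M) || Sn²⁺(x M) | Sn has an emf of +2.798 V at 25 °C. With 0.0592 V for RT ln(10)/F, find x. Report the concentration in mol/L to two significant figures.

Sn²⁺/Sn is the cathode, Ca²⁺/Ca the anode: E°cell = +2.79 V, n = 2.
Overall reaction: Sn²⁺(aq) + Ca(s) → Sn(s) + Ca²⁺(aq); Q = [Ca²⁺]^1/[Sn²⁺]^1.
From E = E° − (0.0592/n) log Q: log Q = (E° − E)·n/0.0592 = (+2.79 − (+2.798))·2/0.0592 = -0.2703.
So 1·log[Sn²⁺] = 1·log(0.00289) − log Q = -2.5391 − (-0.2703) = -2.2688; [Sn²⁺] = 10^(-2.2688) ≈ 0.0054 M.

0.0054 M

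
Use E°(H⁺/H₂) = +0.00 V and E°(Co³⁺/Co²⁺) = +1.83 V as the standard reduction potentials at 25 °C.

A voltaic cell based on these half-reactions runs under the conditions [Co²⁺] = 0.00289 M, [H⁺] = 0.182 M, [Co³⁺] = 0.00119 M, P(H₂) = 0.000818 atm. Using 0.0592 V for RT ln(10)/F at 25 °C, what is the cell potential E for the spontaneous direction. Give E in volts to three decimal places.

+1.760 V

Co³⁺/Co²⁺ is the cathode (higher E°), H⁺/H₂ the anode: E°cell = +1.83 − (+0.00) = +1.83 V, n = 2.
Overall: 2 Co³⁺(aq) + H₂(g) → 2 Co²⁺(aq) + 2 H⁺(aq)
Q = [Co²⁺]^2·[H⁺]^2 / ([Co³⁺]^2·P(H₂)); log Q = 2.378.
E = E° − (0.0592/n) log Q = +1.83 − (0.0592/2)(2.378) = +1.760 V.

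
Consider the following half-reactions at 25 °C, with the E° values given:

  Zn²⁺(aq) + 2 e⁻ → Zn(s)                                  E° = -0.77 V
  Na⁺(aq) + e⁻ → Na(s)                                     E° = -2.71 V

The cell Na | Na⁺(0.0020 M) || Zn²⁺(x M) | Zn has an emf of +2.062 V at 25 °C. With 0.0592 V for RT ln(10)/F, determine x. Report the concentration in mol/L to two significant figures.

Zn²⁺/Zn is the cathode, Na⁺/Na the anode: E°cell = +1.94 V, n = 2.
Overall reaction: Zn²⁺(aq) + 2 Na(s) → Zn(s) + 2 Na⁺(aq); Q = [Na⁺]^2/[Zn²⁺]^1.
From E = E° − (0.0592/n) log Q: log Q = (E° − E)·n/0.0592 = (+1.94 − (+2.062))·2/0.0592 = -4.1216.
So 1·log[Zn²⁺] = 2·log(0.002) − log Q = -5.3979 − (-4.1216) = -1.2763; [Zn²⁺] = 10^(-1.2763) ≈ 0.053 M.

0.053 M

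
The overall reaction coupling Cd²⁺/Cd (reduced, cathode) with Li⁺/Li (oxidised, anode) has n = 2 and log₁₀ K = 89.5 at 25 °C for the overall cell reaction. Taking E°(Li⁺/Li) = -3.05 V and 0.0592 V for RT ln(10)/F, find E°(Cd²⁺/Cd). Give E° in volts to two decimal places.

-0.40 V

E°cell = (0.0592/n)·log K = (0.0592/2)(89.5) = +2.649 V.
Since Cd²⁺/Cd is the cathode and Li⁺/Li the anode, E°cell = E°(Cd²⁺/Cd) − E°(Li⁺/Li).
So E°(Cd²⁺/Cd) = E°cell + E°(Li⁺/Li) = +2.649 + (-3.05) = -0.40 V.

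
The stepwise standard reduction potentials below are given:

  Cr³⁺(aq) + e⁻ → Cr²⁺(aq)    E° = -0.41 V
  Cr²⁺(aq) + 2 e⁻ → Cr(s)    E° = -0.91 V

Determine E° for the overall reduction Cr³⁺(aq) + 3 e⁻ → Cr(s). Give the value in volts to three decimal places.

-0.743 V

Adding the free-energy changes (−nFE°) of the two steps gives −n₃FE°₃ = −n₁FE°₁ − n₂FE°₂.
E°₃ = (1×-0.41 + 2×-0.91) / 3 = (-2.230) / 3 = -0.743 V.
E° values themselves are not directly additive — weighting by electron count is essential.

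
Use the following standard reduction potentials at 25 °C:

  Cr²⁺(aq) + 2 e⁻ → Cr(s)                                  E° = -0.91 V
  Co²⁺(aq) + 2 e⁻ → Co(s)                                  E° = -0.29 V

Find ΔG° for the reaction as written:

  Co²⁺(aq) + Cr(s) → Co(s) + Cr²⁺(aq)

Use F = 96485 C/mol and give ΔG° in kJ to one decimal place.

-119.6 kJ

As written, Co²⁺/Co is reduced (cathode) and Cr²⁺/Cr is oxidised (anode), so E°cell = (-0.29) − (-0.91) = +0.62 V.
Balancing electrons gives n = 2.
ΔG° = −nFE° = −(2)(96485)(+0.62) = -119,641 J = -119.6 kJ.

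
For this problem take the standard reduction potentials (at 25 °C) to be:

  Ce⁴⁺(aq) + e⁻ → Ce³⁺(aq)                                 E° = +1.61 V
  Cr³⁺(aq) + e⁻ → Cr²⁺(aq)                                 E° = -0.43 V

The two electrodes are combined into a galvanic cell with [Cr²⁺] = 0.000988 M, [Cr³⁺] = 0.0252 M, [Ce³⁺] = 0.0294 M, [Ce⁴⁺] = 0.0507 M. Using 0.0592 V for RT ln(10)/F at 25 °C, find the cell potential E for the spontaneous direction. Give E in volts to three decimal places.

+1.971 V

Ce⁴⁺/Ce³⁺ is the cathode (higher E°), Cr³⁺/Cr²⁺ the anode: E°cell = +1.61 − (-0.43) = +2.04 V, n = 1.
Overall: Ce⁴⁺(aq) + Cr²⁺(aq) → Ce³⁺(aq) + Cr³⁺(aq)
Q = [Ce³⁺]·[Cr³⁺] / ([Ce⁴⁺]·[Cr²⁺]); log Q = 1.170.
E = E° − (0.0592/n) log Q = +2.04 − (0.0592/1)(1.170) = +1.971 V.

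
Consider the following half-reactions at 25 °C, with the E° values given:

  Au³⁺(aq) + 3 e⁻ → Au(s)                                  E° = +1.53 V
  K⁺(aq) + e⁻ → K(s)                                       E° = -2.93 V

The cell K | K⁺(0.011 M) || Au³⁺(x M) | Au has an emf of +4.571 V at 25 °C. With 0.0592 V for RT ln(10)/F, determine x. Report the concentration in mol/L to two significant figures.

Au³⁺/Au is the cathode, K⁺/K the anode: E°cell = +4.46 V, n = 3.
Overall reaction: Au³⁺(aq) + 3 K(s) → Au(s) + 3 K⁺(aq); Q = [K⁺]^3/[Au³⁺]^1.
From E = E° − (0.0592/n) log Q: log Q = (E° − E)·n/0.0592 = (+4.46 − (+4.571))·3/0.0592 = -5.6250.
So 1·log[Au³⁺] = 3·log(0.011) − log Q = -5.8758 − (-5.6250) = -0.2508; [Au³⁺] = 10^(-0.2508) ≈ 0.56 M.

0.56 M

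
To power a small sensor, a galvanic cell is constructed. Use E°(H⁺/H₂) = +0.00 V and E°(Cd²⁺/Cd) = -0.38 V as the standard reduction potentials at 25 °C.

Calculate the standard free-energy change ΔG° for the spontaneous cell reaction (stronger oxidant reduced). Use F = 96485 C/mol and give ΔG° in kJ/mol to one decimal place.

-73.3 kJ/mol

H⁺/H₂ (E° = +0.00 V) is the cathode; Cd²⁺/Cd (E° = -0.38 V) is the anode, so E°cell = +0.38 V.
Balancing electrons gives n = 2 (lcm of 2 and 2).
ΔG° = −nFE° = −(2)(96485)(+0.38) = -73,329 J = -73.3 kJ/mol.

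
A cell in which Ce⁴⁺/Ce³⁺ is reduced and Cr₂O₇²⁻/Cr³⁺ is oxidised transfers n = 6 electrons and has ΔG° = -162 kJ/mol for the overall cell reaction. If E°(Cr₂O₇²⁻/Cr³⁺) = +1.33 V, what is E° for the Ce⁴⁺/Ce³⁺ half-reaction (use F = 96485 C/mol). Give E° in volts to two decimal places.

+1.61 V

E°cell = −ΔG°/(nF) = −(-162×10³)/((6)(96485)) = +0.280 V.
Since Ce⁴⁺/Ce³⁺ is the cathode and Cr₂O₇²⁻/Cr³⁺ the anode, E°cell = E°(Ce⁴⁺/Ce³⁺) − E°(Cr₂O₇²⁻/Cr³⁺).
So E°(Ce⁴⁺/Ce³⁺) = E°cell + E°(Cr₂O₇²⁻/Cr³⁺) = +0.280 + (+1.33) = +1.61 V.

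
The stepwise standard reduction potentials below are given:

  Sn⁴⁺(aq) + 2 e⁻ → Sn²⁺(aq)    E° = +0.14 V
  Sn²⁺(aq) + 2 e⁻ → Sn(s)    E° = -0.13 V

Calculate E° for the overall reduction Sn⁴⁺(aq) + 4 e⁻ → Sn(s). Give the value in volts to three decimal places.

Adding the free-energy changes (−nFE°) of the two steps gives −n₃FE°₃ = −n₁FE°₁ − n₂FE°₂.
E°₃ = (2×+0.14 + 2×-0.13) / 4 = (+0.020) / 4 = +0.005 V.

+0.005 V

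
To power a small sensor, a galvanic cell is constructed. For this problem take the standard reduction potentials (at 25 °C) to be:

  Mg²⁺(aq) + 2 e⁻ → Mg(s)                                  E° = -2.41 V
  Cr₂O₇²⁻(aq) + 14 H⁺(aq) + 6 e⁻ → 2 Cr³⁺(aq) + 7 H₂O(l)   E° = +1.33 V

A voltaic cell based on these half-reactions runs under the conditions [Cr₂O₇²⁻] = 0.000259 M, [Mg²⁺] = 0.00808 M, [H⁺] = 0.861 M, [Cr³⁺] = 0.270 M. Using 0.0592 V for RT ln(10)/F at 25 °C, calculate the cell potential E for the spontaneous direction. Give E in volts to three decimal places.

Cr₂O₇²⁻/Cr³⁺ is the cathode (higher E°), Mg²⁺/Mg the anode: E°cell = +1.33 − (-2.41) = +3.74 V, n = 6.
Overall: Cr₂O₇²⁻(aq) + 14 H⁺(aq) + 3 Mg(s) → 2 Cr³⁺(aq) + 7 H₂O(l) + 3 Mg²⁺(aq)
Q = [Cr³⁺]^2·[Mg²⁺]^3 / ([Cr₂O₇²⁻]·[H⁺]^14); log Q = -2.918.
E = E° − (0.0592/n) log Q = +3.74 − (0.0592/6)(-2.918) = +3.769 V.

+3.769 V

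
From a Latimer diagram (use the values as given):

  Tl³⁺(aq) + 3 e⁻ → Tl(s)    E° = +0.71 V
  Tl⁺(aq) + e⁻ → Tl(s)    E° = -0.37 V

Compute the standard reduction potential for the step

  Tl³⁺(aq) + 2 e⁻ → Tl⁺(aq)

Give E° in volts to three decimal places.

Sequential free energies add, so n₃E°₃ = n₁E°₁ + n₂E°₂.
With n₃ = 3, and the known step contributing 1×(-0.37) V, the unknown satisfies 2·E° = 3×(+0.71) − 1×(-0.37) = +2.500.
E° = +2.500 / 2 = +1.250 V.

+1.250 V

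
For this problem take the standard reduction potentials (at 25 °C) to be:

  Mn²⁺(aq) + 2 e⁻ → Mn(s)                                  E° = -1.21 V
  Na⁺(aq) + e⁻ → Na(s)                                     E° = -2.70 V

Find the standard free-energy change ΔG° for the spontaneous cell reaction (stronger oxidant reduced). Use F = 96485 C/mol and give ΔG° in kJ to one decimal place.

-287.5 kJ

Mn²⁺/Mn (E° = -1.21 V) is the cathode; Na⁺/Na (E° = -2.70 V) is the anode, so E°cell = +1.49 V.
Balancing electrons gives n = 2 (lcm of 2 and 1).
ΔG° = −nFE° = −(2)(96485)(+1.49) = -287,525 J = -287.5 kJ.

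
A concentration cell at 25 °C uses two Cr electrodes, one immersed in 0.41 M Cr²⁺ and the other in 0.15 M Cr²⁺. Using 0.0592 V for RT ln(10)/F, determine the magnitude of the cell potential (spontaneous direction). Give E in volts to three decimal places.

For a concentration cell E°cell = 0. The 0.41 M side is the cathode (reduction is favoured where [Cr²⁺] is higher).
With n = 2, E = −(0.0592/2) log([Cr²⁺]ₐₙ/[Cr²⁺]꜀ₐₜ) = −(0.0592/2) log(0.15/0.41) = −(0.0592/2)(-0.437) = +0.013 V.

+0.013 V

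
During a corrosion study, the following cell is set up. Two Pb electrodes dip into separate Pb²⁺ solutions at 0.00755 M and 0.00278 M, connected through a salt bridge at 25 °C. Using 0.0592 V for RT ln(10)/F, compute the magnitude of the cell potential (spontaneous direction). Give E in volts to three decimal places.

+0.013 V

For a concentration cell E°cell = 0. The 0.00755 M side is the cathode (reduction is favoured where [Pb²⁺] is higher).
With n = 2, E = −(0.0592/2) log([Pb²⁺]ₐₙ/[Pb²⁺]꜀ₐₜ) = −(0.0592/2) log(0.00278/0.00755) = −(0.0592/2)(-0.434) = +0.013 V.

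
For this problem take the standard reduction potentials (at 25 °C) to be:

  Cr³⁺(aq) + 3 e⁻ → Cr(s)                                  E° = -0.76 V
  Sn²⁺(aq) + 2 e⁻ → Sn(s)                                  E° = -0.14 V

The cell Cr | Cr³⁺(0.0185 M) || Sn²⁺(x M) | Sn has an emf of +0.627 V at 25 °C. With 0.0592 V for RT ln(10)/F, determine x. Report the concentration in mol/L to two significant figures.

Sn²⁺/Sn is the cathode, Cr³⁺/Cr the anode: E°cell = +0.62 V, n = 6.
Overall reaction: 3 Sn²⁺(aq) + 2 Cr(s) → 3 Sn(s) + 2 Cr³⁺(aq); Q = [Cr³⁺]^2/[Sn²⁺]^3.
From E = E° − (0.0592/n) log Q: log Q = (E° − E)·n/0.0592 = (+0.62 − (+0.627))·6/0.0592 = -0.7095.
So 3·log[Sn²⁺] = 2·log(0.0185) − log Q = -3.4657 − (-0.7095) = -2.7562; log[Sn²⁺] = -2.7562 / 3 = -0.9187; [Sn²⁺] = 10^(-0.9187) ≈ 0.12 M.

0.12 M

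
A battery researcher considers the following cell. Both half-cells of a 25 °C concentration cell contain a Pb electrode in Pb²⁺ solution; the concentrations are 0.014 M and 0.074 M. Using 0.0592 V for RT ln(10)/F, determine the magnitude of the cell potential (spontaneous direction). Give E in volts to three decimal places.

+0.021 V

For a concentration cell E°cell = 0. The 0.074 M side is the cathode (reduction is favoured where [Pb²⁺] is higher).
With n = 2, E = −(0.0592/2) log([Pb²⁺]ₐₙ/[Pb²⁺]꜀ₐₜ) = −(0.0592/2) log(0.014/0.074) = −(0.0592/2)(-0.723) = +0.021 V.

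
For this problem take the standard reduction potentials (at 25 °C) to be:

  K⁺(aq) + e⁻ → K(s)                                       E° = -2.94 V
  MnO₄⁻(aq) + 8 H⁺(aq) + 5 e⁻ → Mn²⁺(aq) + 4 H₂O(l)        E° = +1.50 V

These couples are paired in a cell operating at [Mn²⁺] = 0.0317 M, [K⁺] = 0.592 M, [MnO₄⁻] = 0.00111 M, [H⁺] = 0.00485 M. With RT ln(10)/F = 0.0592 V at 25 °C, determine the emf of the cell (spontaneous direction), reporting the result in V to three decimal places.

+4.217 V

MnO₄⁻/Mn²⁺ is the cathode (higher E°), K⁺/K the anode: E°cell = +1.50 − (-2.94) = +4.44 V, n = 5.
Overall: MnO₄⁻(aq) + 8 H⁺(aq) + 5 K(s) → Mn²⁺(aq) + 4 H₂O(l) + 5 K⁺(aq)
Q = [Mn²⁺]·[K⁺]^5 / ([MnO₄⁻]·[H⁺]^8); log Q = 18.831.
E = E° − (0.0592/n) log Q = +4.44 − (0.0592/5)(18.831) = +4.217 V.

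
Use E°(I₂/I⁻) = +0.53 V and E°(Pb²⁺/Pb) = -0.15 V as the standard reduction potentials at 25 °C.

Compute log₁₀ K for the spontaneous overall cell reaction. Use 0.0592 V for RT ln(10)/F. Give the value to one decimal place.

Cathode: I₂/I⁻; anode: Pb²⁺/Pb. E°cell = +0.68 V, n = 2.
log K = nE°cell / 0.0592 = (2)(+0.68) / 0.0592 = 23.0.

23.0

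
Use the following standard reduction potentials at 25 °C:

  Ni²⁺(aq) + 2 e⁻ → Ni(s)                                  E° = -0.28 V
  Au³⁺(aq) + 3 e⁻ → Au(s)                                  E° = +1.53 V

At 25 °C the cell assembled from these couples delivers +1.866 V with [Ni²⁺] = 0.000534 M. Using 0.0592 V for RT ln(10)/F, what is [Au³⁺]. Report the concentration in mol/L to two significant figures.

0.0085 M

Au³⁺/Au is the cathode, Ni²⁺/Ni the anode: E°cell = +1.81 V, n = 6.
Overall reaction: 2 Au³⁺(aq) + 3 Ni(s) → 2 Au(s) + 3 Ni²⁺(aq); Q = [Ni²⁺]^3/[Au³⁺]^2.
From E = E° − (0.0592/n) log Q: log Q = (E° − E)·n/0.0592 = (+1.81 − (+1.866))·6/0.0592 = -5.6757.
So 2·log[Au³⁺] = 3·log(0.000534) − log Q = -9.8174 − (-5.6757) = -4.1417; log[Au³⁺] = -4.1417 / 2 = -2.0709; [Au³⁺] = 10^(-2.0709) ≈ 0.0085 M.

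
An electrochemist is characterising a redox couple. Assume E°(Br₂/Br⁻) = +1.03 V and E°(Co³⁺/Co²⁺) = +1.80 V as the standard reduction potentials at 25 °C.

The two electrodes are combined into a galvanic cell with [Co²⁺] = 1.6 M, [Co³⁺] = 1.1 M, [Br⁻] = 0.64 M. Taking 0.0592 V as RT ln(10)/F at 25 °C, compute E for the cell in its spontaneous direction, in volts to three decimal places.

+0.749 V

Co³⁺/Co²⁺ is the cathode (higher E°), Br₂/Br⁻ the anode: E°cell = +1.80 − (+1.03) = +0.77 V, n = 2.
Overall: 2 Co³⁺(aq) + 2 Br⁻(aq) → 2 Co²⁺(aq) + Br₂(l)
Q = [Co²⁺]^2 / ([Co³⁺]^2·[Br⁻]^2); log Q = 0.713.
E = E° − (0.0592/n) log Q = +0.77 − (0.0592/2)(0.713) = +0.749 V.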